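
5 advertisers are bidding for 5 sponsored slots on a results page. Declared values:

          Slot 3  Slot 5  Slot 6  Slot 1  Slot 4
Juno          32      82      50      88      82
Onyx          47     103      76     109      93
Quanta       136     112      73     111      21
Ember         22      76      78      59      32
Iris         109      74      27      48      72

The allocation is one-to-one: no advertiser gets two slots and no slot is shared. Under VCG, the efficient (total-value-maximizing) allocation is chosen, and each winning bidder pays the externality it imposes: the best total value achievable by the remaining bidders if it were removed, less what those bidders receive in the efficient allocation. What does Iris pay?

Efficient allocation: Juno→Slot 4 ($82), Onyx→Slot 1 ($109), Quanta→Slot 5 ($112), Ember→Slot 6 ($78), Iris→Slot 3 ($109); total welfare W = $490.
Iris receives Slot 3 at value $109, so the others get W − 109 = $381.
Without Iris: best allocation of the remaining 4 bidders over all 5 slots is Juno→Slot 5 ($82), Onyx→Slot 1 ($109), Quanta→Slot 3 ($136), Ember→Slot 6 ($78), total $405.
VCG payment = (others' best without Iris) − (others' welfare with Iris) = 405 − 381 = $24.

Iris pays $24.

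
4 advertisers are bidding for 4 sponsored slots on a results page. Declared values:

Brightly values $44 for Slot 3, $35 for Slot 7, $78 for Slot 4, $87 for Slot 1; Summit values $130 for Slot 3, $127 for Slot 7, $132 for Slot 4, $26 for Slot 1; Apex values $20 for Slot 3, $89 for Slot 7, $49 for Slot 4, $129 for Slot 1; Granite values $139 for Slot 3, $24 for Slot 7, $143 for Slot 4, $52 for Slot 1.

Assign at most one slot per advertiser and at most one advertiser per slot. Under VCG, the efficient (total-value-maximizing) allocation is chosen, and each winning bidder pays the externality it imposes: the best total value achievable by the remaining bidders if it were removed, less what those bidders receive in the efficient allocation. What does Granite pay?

Efficient allocation: Brightly→Slot 4 ($78), Summit→Slot 7 ($127), Apex→Slot 1 ($129), Granite→Slot 3 ($139); total welfare W = $473.
Granite receives Slot 3 at value $139, so the others get W − 139 = $334.
Without Granite: best allocation of the remaining 3 bidders over all 4 slots is Brightly→Slot 4 ($78), Summit→Slot 3 ($130), Apex→Slot 1 ($129), total $337.
VCG payment = (others' best without Granite) − (others' welfare with Granite) = 337 − 334 = $3.

Granite pays $3.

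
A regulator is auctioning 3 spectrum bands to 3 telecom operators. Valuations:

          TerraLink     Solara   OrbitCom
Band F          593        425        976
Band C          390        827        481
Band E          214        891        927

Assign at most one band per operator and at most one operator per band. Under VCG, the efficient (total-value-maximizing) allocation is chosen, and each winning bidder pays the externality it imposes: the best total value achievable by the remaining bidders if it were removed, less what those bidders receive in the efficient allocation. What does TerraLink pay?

TerraLink pays $113M.

Efficient allocation: TerraLink→Band F ($593M), Solara→Band C ($827M), OrbitCom→Band E ($927M); total welfare W = $2347M.
TerraLink receives Band F at value $593M, so the others get W − 593 = $1754M.
Without TerraLink: best allocation of the remaining 2 bidders over all 3 bands is Solara→Band E ($891M), OrbitCom→Band F ($976M), total $1867M.
VCG payment = (others' best without TerraLink) − (others' welfare with TerraLink) = 1867 − 1754 = $113M.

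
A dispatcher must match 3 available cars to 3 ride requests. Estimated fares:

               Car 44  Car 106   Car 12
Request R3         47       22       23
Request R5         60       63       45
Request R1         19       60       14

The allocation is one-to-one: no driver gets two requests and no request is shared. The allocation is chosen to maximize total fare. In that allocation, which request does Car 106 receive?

Car 106 receives Request R1.

This is a one-to-one assignment (maximum-weight bipartite matching).
Optimal: Car 44→Request R3 ($47), Car 106→Request R1 ($60), Car 12→Request R5 ($45) — total 47+60+45 = $152.
Row-greedy (each driver in turn takes its best remaining request) gives $143, worse by 9.
Next-best assignment: Car 44→Request R5, Car 106→Request R1, Car 12→Request R3 = $143.
Every other assignment is strictly worse.
Car 106's own top request is Request R5 ($63), but forcing Car 106→Request R5 and reassigning the rest optimally gives only $124 — worse by 28.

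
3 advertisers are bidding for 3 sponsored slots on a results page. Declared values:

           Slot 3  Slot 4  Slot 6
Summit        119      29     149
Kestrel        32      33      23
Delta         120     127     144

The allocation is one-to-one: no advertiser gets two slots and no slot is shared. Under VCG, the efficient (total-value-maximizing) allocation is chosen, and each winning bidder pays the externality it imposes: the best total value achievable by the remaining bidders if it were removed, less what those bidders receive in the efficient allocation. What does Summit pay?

Summit pays $18.

Efficient allocation: Summit→Slot 6 ($149), Kestrel→Slot 3 ($32), Delta→Slot 4 ($127); total welfare W = $308.
Summit receives Slot 6 at value $149, so the others get W − 149 = $159.
Without Summit: best allocation of the remaining 2 bidders over all 3 slots is Kestrel→Slot 4 ($33), Delta→Slot 6 ($144), total $177.
VCG payment = (others' best without Summit) − (others' welfare with Summit) = 177 − 159 = $18.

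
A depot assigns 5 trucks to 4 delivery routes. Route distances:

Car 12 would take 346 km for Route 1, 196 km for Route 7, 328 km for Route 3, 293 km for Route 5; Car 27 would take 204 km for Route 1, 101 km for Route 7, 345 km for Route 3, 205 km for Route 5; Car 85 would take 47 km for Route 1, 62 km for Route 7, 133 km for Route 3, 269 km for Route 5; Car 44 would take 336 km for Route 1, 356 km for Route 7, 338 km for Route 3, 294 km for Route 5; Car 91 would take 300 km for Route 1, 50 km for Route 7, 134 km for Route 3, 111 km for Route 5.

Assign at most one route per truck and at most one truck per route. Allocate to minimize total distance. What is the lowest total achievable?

Min total: 575 km

Optimal: Car 85→Route 1 (47 km), Car 27→Route 7 (101 km), Car 91→Route 3 (134 km), Car 12→Route 5 (293 km) — total 47+101+134+293 = 575 km.
Column-greedy (each route in turn goes to its cheapest remaining truck) gives 630 km, worse by 55.
Next-best assignment: Car 85→Route 1, Car 27→Route 7, Car 91→Route 3, Car 44→Route 5 = 576 km.
Swapping Car 85↔Car 27 (Car 85→Route 7 62 km, Car 27→Route 1 204 km) adds 118.
No other one-to-one assignment undercuts 575 km.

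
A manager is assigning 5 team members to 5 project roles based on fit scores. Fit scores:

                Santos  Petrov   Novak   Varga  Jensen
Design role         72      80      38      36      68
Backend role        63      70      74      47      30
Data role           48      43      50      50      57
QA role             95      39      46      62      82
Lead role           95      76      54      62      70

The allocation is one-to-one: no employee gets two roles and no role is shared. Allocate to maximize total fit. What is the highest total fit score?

Max total: 381 pts

This is a one-to-one assignment (maximum-weight bipartite matching).
Optimal: Santos→Lead role (95 pts), Petrov→Design role (80 pts), Novak→Backend role (74 pts), Varga→Data role (50 pts), Jensen→QA role (82 pts) — total 95+80+74+50+82 = 381 pts.
Max-entry greedy (repeatedly take the single best remaining cell) gives 369 pts, worse by 12.
Next-best assignment: Santos→QA role, Petrov→Design role, Novak→Backend role, Varga→Data role, Jensen→Lead role = 369 pts.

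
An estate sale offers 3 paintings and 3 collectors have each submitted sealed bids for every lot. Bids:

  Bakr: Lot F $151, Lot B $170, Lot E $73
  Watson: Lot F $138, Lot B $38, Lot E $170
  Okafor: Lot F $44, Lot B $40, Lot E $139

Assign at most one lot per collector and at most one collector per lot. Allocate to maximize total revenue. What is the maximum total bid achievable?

Treat this as an assignment problem: match each collector to one lot.
Optimal: Bakr→Lot B ($170), Watson→Lot F ($138), Okafor→Lot E ($139) — total 170+138+139 = $447.
Column-greedy (each lot in turn goes to its best remaining collector) gives $361, worse by 86.
No other one-to-one assignment exceeds $447.

Maximum total: $447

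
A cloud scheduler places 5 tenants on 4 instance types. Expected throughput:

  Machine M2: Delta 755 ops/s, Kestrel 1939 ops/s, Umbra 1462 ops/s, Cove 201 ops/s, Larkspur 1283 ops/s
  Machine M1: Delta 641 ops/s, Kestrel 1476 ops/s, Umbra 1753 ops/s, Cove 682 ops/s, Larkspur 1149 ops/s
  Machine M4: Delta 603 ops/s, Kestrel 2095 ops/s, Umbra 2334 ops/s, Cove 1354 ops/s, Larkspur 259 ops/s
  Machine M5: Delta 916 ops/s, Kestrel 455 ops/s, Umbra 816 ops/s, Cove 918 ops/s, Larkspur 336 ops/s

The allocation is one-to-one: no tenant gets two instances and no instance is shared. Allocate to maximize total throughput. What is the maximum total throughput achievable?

Optimal: Kestrel→Machine M2 (1939 ops/s), Larkspur→Machine M1 (1149 ops/s), Umbra→Machine M4 (2334 ops/s), Cove→Machine M5 (918 ops/s) — total 1939+1149+2334+918 = 6340 ops/s.
Row-greedy (each tenant in turn takes its best remaining instance) gives 4965 ops/s, worse by 1375.
Checked against all permutations: 6340 ops/s is optimal.

Maximum total: 6340 ops/s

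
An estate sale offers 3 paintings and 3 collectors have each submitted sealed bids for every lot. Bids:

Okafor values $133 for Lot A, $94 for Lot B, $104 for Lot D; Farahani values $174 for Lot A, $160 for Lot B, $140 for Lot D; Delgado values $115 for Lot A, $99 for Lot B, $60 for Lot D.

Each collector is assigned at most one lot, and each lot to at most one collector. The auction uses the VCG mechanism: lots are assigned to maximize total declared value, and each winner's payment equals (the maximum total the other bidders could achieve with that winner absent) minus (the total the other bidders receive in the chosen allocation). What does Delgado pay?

Delgado pays $29.

Efficient allocation: Okafor→Lot D ($104), Farahani→Lot B ($160), Delgado→Lot A ($115); total welfare W = $379.
Delgado receives Lot A at value $115, so the others get W − 115 = $264.
Without Delgado: best allocation of the remaining 2 bidders over all 3 lots is Okafor→Lot A ($133), Farahani→Lot B ($160), total $293.
VCG payment = (others' best without Delgado) − (others' welfare with Delgado) = 293 − 264 = $29.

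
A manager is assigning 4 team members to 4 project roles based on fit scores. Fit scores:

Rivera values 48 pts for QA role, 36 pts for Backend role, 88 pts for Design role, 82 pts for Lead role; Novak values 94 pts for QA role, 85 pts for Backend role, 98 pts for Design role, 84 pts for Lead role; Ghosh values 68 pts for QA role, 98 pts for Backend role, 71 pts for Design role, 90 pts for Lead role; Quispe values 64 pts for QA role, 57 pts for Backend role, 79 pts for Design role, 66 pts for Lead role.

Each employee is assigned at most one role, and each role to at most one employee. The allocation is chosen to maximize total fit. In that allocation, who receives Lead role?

Rivera receives Lead role.

Optimal: Rivera→Lead role (82 pts), Novak→QA role (94 pts), Ghosh→Backend role (98 pts), Quispe→Design role (79 pts) — total 82+94+98+79 = 353 pts.
Next-best assignment: Rivera→Design role, Novak→QA role, Ghosh→Backend role, Quispe→Lead role = 346 pts.
Rivera's own top role is Design role (88 pts), but forcing Rivera→Design role and reassigning the rest optimally gives only 346 pts — worse by 7.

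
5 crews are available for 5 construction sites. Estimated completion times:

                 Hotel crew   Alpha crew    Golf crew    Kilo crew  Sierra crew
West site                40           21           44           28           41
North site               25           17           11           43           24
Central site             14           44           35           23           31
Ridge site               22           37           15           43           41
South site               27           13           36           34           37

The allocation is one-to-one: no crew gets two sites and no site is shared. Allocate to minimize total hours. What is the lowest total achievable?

Min total: 94 hours

Optimal: Hotel crew→Central site (14 hours), Alpha crew→South site (13 hours), Golf crew→Ridge site (15 hours), Kilo crew→West site (28 hours), Sierra crew→North site (24 hours) — total 14+13+15+28+24 = 94 hours.
Row-greedy (each crew in turn takes its cheapest remaining site) gives 107 hours, worse by 13.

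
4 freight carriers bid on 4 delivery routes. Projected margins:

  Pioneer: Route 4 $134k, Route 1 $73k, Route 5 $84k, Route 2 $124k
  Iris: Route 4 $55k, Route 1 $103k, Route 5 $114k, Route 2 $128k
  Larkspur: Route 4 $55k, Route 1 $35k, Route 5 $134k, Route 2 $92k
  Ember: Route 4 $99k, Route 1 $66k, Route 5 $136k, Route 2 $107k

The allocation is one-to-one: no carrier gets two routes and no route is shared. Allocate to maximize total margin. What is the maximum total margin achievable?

Maximum total: $478k

Optimal: Pioneer→Route 4 ($134k), Iris→Route 1 ($103k), Larkspur→Route 5 ($134k), Ember→Route 2 ($107k) — total 134+103+134+107 = $478k.
Column-greedy (each route in turn goes to its best remaining carrier) gives $465k, worse by 13.
Next-best assignment: Pioneer→Route 4, Iris→Route 1, Larkspur→Route 2, Ember→Route 5 = $465k.
Checked against all permutations: $478k is optimal.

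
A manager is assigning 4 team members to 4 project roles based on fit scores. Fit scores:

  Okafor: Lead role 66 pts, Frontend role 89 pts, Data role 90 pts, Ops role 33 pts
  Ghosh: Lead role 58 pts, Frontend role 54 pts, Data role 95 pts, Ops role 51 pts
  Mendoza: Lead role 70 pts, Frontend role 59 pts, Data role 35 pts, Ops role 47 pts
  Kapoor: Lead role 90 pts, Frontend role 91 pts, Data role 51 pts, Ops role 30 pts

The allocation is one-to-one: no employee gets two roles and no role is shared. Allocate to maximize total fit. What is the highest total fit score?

Optimal: Okafor→Frontend role (89 pts), Ghosh→Data role (95 pts), Mendoza→Ops role (47 pts), Kapoor→Lead role (90 pts) — total 89+95+47+90 = 321 pts.
Next-best assignment: Okafor→Data role, Ghosh→Ops role, Mendoza→Lead role, Kapoor→Frontend role = 302 pts.
No other one-to-one assignment exceeds 321 pts.

Max total: 321 pts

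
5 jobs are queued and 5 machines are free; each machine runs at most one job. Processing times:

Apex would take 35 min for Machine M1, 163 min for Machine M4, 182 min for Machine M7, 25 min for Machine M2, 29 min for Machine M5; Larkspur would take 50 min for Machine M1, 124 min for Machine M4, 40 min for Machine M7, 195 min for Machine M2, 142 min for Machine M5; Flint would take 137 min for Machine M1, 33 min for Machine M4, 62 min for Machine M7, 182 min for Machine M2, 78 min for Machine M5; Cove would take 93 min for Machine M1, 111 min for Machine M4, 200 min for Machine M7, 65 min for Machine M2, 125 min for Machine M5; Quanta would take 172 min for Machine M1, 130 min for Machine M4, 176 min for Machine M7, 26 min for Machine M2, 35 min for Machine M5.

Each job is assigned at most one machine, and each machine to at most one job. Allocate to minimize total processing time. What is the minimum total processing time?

Minimum total: 208 min

This is a one-to-one assignment (minimum-cost bipartite matching).
Optimal: Apex→Machine M1 (35 min), Larkspur→Machine M7 (40 min), Flint→Machine M4 (33 min), Cove→Machine M2 (65 min), Quanta→Machine M5 (35 min) — total 35+40+33+65+35 = 208 min.
Next-best assignment: Apex→Machine M5, Larkspur→Machine M7, Flint→Machine M4, Cove→Machine M1, Quanta→Machine M2 = 221 min.
Checked against all permutations: 208 min is optimal.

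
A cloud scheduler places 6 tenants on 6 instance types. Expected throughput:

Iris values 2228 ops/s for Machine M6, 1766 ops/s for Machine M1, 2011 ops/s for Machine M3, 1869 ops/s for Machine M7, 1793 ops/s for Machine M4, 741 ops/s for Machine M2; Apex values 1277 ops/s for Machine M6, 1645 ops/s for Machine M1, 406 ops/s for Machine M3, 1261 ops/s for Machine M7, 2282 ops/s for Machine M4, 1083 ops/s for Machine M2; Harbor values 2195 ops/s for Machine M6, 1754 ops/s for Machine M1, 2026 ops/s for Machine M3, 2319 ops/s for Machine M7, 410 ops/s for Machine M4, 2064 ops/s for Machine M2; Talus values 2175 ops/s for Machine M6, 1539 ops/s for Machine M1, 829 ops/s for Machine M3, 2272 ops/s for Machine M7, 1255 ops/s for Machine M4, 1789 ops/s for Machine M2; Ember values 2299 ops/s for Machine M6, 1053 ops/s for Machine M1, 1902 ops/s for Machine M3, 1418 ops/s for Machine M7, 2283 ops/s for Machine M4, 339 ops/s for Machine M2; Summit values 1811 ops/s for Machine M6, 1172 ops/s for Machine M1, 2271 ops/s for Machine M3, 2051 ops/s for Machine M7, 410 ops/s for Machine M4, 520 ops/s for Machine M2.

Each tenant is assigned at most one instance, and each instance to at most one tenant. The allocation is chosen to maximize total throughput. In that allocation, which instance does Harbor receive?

This is the linear assignment problem.
Optimal: Iris→Machine M1 (1766 ops/s), Apex→Machine M4 (2282 ops/s), Harbor→Machine M2 (2064 ops/s), Talus→Machine M7 (2272 ops/s), Ember→Machine M6 (2299 ops/s), Summit→Machine M3 (2271 ops/s) — total 1766+2282+2064+2272+2299+2271 = 12954 ops/s.
Row-greedy (each tenant in turn takes its best remaining instance) gives 11692 ops/s, worse by 1262.
No other one-to-one assignment exceeds 12954 ops/s.
Harbor's own top instance is Machine M7 (2319 ops/s), but forcing Harbor→Machine M7 and reassigning the rest optimally gives only 12726 ops/s — worse by 228.

Harbor receives Machine M2.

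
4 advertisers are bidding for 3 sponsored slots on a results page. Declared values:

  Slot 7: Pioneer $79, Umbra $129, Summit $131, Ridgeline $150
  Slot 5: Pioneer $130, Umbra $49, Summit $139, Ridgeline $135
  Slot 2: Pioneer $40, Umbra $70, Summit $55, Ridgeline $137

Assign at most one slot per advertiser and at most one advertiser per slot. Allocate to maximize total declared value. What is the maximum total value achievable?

This is a one-to-one assignment (maximum-weight bipartite matching).
Optimal: Umbra→Slot 7 ($129), Summit→Slot 5 ($139), Ridgeline→Slot 2 ($137) — total 129+139+137 = $405.
Row-greedy (each advertiser in turn takes its best remaining slot) gives $314, worse by 91.
Next-best assignment: Summit→Slot 7, Pioneer→Slot 5, Ridgeline→Slot 2 = $398.

Maximum total: $405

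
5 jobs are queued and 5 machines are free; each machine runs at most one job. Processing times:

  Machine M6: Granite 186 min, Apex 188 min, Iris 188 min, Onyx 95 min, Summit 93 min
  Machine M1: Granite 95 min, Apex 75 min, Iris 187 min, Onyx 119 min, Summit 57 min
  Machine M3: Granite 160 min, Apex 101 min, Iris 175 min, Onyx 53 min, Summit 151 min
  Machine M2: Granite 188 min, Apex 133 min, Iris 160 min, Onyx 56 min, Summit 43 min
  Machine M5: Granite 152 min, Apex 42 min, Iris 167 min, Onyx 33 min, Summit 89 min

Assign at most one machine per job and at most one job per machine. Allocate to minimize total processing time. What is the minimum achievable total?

Treat this as an assignment problem: match each job to one machine.
Optimal: Granite→Machine M1 (95 min), Apex→Machine M5 (42 min), Iris→Machine M6 (188 min), Onyx→Machine M3 (53 min), Summit→Machine M2 (43 min) — total 95+42+188+53+43 = 421 min.
Min-entry greedy (repeatedly take the single cheapest remaining cell) gives 499 min, worse by 78.
Checked against all permutations: 421 min is optimal.

Min total: 421 min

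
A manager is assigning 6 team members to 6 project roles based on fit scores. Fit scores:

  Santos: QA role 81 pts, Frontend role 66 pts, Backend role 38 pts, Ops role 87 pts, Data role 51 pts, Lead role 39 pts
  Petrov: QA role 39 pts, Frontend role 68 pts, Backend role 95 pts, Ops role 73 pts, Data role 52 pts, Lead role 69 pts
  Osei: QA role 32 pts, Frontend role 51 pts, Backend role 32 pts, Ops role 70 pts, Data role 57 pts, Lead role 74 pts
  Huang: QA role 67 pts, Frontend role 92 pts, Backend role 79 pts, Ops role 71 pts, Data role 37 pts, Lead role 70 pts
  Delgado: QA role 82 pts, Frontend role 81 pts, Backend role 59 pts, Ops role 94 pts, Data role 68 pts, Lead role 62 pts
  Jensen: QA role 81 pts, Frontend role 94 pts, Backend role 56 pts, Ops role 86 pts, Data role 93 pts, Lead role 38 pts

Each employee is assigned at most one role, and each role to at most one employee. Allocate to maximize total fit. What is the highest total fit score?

Max total: 529 pts

Optimal: Santos→QA role (81 pts), Petrov→Backend role (95 pts), Osei→Lead role (74 pts), Huang→Frontend role (92 pts), Delgado→Ops role (94 pts), Jensen→Data role (93 pts) — total 81+95+74+92+94+93 = 529 pts.
Row-greedy (each employee in turn takes its best remaining role) gives 523 pts, worse by 6.
Next-best assignment: Santos→Ops role, Petrov→Backend role, Osei→Lead role, Huang→Frontend role, Delgado→QA role, Jensen→Data role = 523 pts.
Checked against all permutations: 529 pts is optimal.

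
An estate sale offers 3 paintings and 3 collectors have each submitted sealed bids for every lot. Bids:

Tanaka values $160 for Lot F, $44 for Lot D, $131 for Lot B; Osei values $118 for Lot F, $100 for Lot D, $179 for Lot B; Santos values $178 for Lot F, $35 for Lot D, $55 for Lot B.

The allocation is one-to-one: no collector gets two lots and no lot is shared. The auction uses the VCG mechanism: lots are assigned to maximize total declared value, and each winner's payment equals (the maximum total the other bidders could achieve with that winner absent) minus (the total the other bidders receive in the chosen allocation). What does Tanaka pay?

Efficient allocation: Tanaka→Lot B ($131), Osei→Lot D ($100), Santos→Lot F ($178); total welfare W = $409.
Tanaka receives Lot B at value $131, so the others get W − 131 = $278.
Without Tanaka: best allocation of the remaining 2 bidders over all 3 lots is Osei→Lot B ($179), Santos→Lot F ($178), total $357.
VCG payment = (others' best without Tanaka) − (others' welfare with Tanaka) = 357 − 278 = $79.

Tanaka pays $79.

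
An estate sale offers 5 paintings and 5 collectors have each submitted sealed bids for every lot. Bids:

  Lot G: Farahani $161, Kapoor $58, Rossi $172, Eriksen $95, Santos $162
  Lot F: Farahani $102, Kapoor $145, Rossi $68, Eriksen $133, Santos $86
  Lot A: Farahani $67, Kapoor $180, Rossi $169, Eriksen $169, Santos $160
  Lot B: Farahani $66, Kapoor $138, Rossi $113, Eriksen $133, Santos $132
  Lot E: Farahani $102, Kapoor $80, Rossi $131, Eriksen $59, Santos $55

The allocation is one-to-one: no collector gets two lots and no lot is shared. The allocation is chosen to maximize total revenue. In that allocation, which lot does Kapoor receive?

Kapoor receives Lot F.

Optimal: Farahani→Lot G ($161), Kapoor→Lot F ($145), Rossi→Lot E ($131), Eriksen→Lot A ($169), Santos→Lot B ($132) — total 161+145+131+169+132 = $738.
Row-greedy (each collector in turn takes its best remaining lot) gives $737, worse by 1.
Next-best assignment: Farahani→Lot G, Kapoor→Lot A, Rossi→Lot E, Eriksen→Lot F, Santos→Lot B = $737.
No other one-to-one assignment exceeds $738.
Kapoor's own top lot is Lot A ($180), but forcing Kapoor→Lot A and reassigning the rest optimally gives only $737 — worse by 1.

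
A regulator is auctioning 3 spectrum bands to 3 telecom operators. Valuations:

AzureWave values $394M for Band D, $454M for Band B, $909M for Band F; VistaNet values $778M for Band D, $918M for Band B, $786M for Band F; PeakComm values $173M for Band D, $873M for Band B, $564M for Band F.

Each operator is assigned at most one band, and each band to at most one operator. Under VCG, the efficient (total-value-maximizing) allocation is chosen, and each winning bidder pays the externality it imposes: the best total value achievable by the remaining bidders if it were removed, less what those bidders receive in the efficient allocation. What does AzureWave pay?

AzureWave pays $8M.

Efficient allocation: AzureWave→Band F ($909M), VistaNet→Band D ($778M), PeakComm→Band B ($873M); total welfare W = $2560M.
AzureWave receives Band F at value $909M, so the others get W − 909 = $1651M.
Without AzureWave: best allocation of the remaining 2 bidders over all 3 bands is VistaNet→Band F ($786M), PeakComm→Band B ($873M), total $1659M.
VCG payment = (others' best without AzureWave) − (others' welfare with AzureWave) = 1659 − 1651 = $8M.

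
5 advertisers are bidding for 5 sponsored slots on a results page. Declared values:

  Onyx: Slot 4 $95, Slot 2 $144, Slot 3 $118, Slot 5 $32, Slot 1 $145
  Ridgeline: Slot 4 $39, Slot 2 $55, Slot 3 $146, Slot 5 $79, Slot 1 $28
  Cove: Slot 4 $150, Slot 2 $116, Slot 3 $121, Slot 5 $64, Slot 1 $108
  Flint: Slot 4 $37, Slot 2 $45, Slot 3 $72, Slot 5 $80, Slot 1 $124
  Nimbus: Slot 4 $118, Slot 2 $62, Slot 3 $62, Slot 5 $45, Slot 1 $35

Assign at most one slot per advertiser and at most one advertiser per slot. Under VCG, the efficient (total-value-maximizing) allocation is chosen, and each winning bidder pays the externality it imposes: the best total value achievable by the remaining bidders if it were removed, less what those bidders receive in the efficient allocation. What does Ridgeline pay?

Efficient allocation: Onyx→Slot 2 ($144), Ridgeline→Slot 3 ($146), Cove→Slot 4 ($150), Flint→Slot 1 ($124), Nimbus→Slot 5 ($45); total welfare W = $609.
Ridgeline receives Slot 3 at value $146, so the others get W − 146 = $463.
Without Ridgeline: best allocation of the remaining 4 bidders over all 5 slots is Onyx→Slot 2 ($144), Cove→Slot 3 ($121), Flint→Slot 1 ($124), Nimbus→Slot 4 ($118), total $507.
VCG payment = (others' best without Ridgeline) − (others' welfare with Ridgeline) = 507 − 463 = $44.

Ridgeline pays $44.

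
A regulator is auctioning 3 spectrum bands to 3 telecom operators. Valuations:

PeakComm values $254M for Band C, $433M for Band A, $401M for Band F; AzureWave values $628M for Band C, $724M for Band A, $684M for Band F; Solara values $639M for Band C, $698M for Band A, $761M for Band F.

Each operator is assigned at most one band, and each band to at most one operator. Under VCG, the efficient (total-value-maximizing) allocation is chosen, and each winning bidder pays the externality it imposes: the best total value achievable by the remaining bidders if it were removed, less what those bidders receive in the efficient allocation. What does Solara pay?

Solara pays $64M.

Efficient allocation: PeakComm→Band A ($433M), AzureWave→Band C ($628M), Solara→Band F ($761M); total welfare W = $1822M.
Solara receives Band F at value $761M, so the others get W − 761 = $1061M.
Without Solara: best allocation of the remaining 2 bidders over all 3 bands is PeakComm→Band F ($401M), AzureWave→Band A ($724M), total $1125M.
VCG payment = (others' best without Solara) − (others' welfare with Solara) = 1125 − 1061 = $64M.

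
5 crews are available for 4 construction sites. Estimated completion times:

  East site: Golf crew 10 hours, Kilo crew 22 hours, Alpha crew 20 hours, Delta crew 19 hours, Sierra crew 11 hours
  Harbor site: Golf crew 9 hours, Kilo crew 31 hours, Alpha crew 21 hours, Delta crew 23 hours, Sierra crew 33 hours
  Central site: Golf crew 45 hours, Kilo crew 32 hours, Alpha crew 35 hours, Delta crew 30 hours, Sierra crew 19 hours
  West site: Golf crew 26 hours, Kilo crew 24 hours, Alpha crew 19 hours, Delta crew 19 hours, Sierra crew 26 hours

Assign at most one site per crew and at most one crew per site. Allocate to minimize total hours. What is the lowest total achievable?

Minimum total: 66 hours

Optimal: Delta crew→East site (19 hours), Golf crew→Harbor site (9 hours), Sierra crew→Central site (19 hours), Alpha crew→West site (19 hours) — total 19+9+19+19 = 66 hours.
Min-entry greedy (repeatedly take the single cheapest remaining cell) gives 69 hours, worse by 3.
Swapping Delta crew↔Golf crew (Delta crew→Harbor site 23 hours, Golf crew→East site 10 hours) adds 5.
No other one-to-one assignment undercuts 66 hours.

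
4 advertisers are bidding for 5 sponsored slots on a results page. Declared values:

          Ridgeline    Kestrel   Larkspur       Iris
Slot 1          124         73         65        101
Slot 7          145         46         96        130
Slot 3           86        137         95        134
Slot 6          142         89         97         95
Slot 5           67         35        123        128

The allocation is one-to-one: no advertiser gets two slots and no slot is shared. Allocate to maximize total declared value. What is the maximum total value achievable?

Maximum total: $532

This is a one-to-one assignment (maximum-weight bipartite matching).
Optimal: Ridgeline→Slot 6 ($142), Kestrel→Slot 3 ($137), Larkspur→Slot 5 ($123), Iris→Slot 7 ($130) — total 142+137+123+130 = $532.
Row-greedy (each advertiser in turn takes its best remaining slot) gives $506, worse by 26.
Swapping Iris↔Ridgeline (Iris→Slot 6 $95, Ridgeline→Slot 7 $145) loses 32.
No other one-to-one assignment exceeds $532.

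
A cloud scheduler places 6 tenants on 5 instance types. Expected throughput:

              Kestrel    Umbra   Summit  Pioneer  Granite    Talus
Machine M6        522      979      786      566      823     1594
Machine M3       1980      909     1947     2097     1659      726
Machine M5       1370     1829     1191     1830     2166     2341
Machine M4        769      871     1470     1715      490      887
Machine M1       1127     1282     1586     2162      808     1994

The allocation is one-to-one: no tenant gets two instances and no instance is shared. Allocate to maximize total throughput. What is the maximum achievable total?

This is the linear assignment problem.
Optimal: Talus→Machine M6 (1594 ops/s), Kestrel→Machine M3 (1980 ops/s), Granite→Machine M5 (2166 ops/s), Summit→Machine M4 (1470 ops/s), Pioneer→Machine M1 (2162 ops/s) — total 1594+1980+2166+1470+2162 = 9372 ops/s.
Column-greedy (each instance in turn goes to its best remaining tenant) gives 8609 ops/s, worse by 763.
Next-best assignment: Talus→Machine M6, Kestrel→Machine M3, Granite→Machine M5, Pioneer→Machine M4, Summit→Machine M1 = 9041 ops/s.
Swapping Summit↔Granite (Summit→Machine M5 1191 ops/s, Granite→Machine M4 490 ops/s) loses 1955.
Every other assignment is strictly worse.

Maximum total: 9372 ops/s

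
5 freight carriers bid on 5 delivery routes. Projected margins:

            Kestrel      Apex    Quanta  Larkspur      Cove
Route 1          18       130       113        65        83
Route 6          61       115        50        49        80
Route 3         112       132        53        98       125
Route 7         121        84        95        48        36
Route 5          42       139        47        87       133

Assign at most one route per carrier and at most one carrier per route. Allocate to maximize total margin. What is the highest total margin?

Optimal: Kestrel→Route 7 ($121k), Apex→Route 6 ($115k), Quanta→Route 1 ($113k), Larkspur→Route 3 ($98k), Cove→Route 5 ($133k) — total 121+115+113+98+133 = $580k.
Next-best assignment: Kestrel→Route 7, Apex→Route 6, Quanta→Route 1, Larkspur→Route 5, Cove→Route 3 = $561k.
Swapping Kestrel↔Quanta (Kestrel→Route 1 $18k, Quanta→Route 7 $95k) loses 121.

Max total: $580k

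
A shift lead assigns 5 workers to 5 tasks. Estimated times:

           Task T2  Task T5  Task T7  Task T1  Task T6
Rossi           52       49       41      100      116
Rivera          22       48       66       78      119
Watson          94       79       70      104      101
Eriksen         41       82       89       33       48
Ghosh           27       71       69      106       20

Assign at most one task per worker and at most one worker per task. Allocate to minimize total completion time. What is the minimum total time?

Optimal: Rossi→Task T5 (49 min), Rivera→Task T2 (22 min), Watson→Task T7 (70 min), Eriksen→Task T1 (33 min), Ghosh→Task T6 (20 min) — total 49+22+70+33+20 = 194 min.
Row-greedy (each worker in turn takes its cheapest remaining task) gives 195 min, worse by 1.
Next-best assignment: Rossi→Task T7, Rivera→Task T2, Watson→Task T5, Eriksen→Task T1, Ghosh→Task T6 = 195 min.
Checked against all permutations: 194 min is optimal.

Minimum total: 194 min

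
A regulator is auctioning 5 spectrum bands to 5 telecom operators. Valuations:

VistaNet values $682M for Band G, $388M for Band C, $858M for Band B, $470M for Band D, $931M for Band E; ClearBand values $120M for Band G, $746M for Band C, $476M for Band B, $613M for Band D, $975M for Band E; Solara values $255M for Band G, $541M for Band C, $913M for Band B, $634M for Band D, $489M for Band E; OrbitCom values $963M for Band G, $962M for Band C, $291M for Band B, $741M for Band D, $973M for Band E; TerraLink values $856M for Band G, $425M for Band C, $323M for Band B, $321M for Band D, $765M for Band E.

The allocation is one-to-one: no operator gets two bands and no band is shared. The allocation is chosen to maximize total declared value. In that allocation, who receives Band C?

Treat this as an assignment problem: match each operator to one band.
Optimal: VistaNet→Band B ($858M), ClearBand→Band E ($975M), Solara→Band D ($634M), OrbitCom→Band C ($962M), TerraLink→Band G ($856M) — total 858+975+634+962+856 = $4285M.
Max-entry greedy (repeatedly take the single best remaining cell) gives $3746M, worse by 539.
Next-best assignment: VistaNet→Band E, ClearBand→Band D, Solara→Band B, OrbitCom→Band C, TerraLink→Band G = $4275M.
OrbitCom's own top band is Band E ($973M), but forcing OrbitCom→Band E and reassigning the rest optimally gives only $4067M — worse by 218.

OrbitCom receives Band C.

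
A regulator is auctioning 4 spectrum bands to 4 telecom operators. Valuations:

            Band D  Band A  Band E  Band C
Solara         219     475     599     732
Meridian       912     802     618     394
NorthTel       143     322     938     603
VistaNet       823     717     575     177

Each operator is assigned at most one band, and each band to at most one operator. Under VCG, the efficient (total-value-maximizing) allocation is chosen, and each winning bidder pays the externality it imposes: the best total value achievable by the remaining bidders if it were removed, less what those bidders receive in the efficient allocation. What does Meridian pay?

Meridian pays $106M.

Efficient allocation: Solara→Band C ($732M), Meridian→Band D ($912M), NorthTel→Band E ($938M), VistaNet→Band A ($717M); total welfare W = $3299M.
Meridian receives Band D at value $912M, so the others get W − 912 = $2387M.
Without Meridian: best allocation of the remaining 3 bidders over all 4 bands is Solara→Band C ($732M), NorthTel→Band E ($938M), VistaNet→Band D ($823M), total $2493M.
VCG payment = (others' best without Meridian) − (others' welfare with Meridian) = 2493 − 2387 = $106M.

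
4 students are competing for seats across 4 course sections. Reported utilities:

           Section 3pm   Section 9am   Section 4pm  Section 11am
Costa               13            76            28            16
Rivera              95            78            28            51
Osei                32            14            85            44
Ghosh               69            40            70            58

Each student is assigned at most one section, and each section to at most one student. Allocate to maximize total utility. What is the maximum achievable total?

Optimal: Costa→Section 9am (76 points), Rivera→Section 3pm (95 points), Osei→Section 4pm (85 points), Ghosh→Section 11am (58 points) — total 76+95+85+58 = 314 points.

Maximum total: 314 points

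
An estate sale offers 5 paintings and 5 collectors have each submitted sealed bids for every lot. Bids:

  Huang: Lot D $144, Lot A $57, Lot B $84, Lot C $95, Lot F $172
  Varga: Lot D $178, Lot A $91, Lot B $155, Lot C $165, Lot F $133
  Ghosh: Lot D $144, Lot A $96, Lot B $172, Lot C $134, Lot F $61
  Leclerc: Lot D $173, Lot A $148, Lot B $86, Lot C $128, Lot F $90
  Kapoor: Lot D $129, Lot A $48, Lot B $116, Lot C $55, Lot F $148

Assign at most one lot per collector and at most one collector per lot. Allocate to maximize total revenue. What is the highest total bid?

Optimal: Huang→Lot F ($172), Varga→Lot C ($165), Ghosh→Lot B ($172), Leclerc→Lot A ($148), Kapoor→Lot D ($129) — total 172+165+172+148+129 = $786.
Column-greedy (each lot in turn goes to its best remaining collector) gives $741, worse by 45.
Next-best assignment: Huang→Lot D, Varga→Lot C, Ghosh→Lot B, Leclerc→Lot A, Kapoor→Lot F = $777.

Max total: $786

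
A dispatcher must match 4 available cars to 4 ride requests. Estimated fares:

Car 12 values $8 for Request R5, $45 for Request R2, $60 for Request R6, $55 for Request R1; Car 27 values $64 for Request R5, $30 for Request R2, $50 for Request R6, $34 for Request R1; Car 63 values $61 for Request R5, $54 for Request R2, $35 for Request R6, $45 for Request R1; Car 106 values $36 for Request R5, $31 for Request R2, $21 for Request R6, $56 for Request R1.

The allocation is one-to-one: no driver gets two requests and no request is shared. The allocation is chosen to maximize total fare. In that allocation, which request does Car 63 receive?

Car 63 receives Request R2.

Optimal: Car 12→Request R6 ($60), Car 27→Request R5 ($64), Car 63→Request R2 ($54), Car 106→Request R1 ($56) — total 60+64+54+56 = $234.
Checked against all permutations: $234 is optimal.
Car 63's own top request is Request R5 ($61), but forcing Car 63→Request R5 and reassigning the rest optimally gives only $212 — worse by 22.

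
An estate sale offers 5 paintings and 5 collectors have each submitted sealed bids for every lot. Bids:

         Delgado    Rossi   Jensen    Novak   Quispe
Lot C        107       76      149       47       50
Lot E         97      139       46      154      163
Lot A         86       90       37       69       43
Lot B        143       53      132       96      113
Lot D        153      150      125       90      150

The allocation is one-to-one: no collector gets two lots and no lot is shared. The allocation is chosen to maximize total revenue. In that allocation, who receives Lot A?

Rossi receives Lot A.

Treat this as an assignment problem: match each collector to one lot.
Optimal: Delgado→Lot B ($143), Rossi→Lot A ($90), Jensen→Lot C ($149), Novak→Lot E ($154), Quispe→Lot D ($150) — total 143+90+149+154+150 = $686.
Row-greedy (each collector in turn takes its best remaining lot) gives $580, worse by 106.
Swapping Delgado↔Quispe (Delgado→Lot D $153, Quispe→Lot B $113) loses 27.
Rossi's own top lot is Lot D ($150), but forcing Rossi→Lot D and reassigning the rest optimally gives only $674 — worse by 12.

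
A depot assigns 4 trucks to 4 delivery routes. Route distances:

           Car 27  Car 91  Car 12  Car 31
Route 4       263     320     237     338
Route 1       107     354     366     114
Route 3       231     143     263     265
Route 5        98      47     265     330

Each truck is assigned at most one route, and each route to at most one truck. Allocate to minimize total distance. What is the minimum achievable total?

Min total: 592 km

Optimal: Car 27→Route 5 (98 km), Car 91→Route 3 (143 km), Car 12→Route 4 (237 km), Car 31→Route 1 (114 km) — total 98+143+237+114 = 592 km.
Column-greedy (each route in turn goes to its cheapest remaining truck) gives 817 km, worse by 225.
Next-best assignment: Car 27→Route 3, Car 91→Route 5, Car 12→Route 4, Car 31→Route 1 = 629 km.
Swapping Car 31↔Car 27 (Car 31→Route 5 330 km, Car 27→Route 1 107 km) adds 225.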